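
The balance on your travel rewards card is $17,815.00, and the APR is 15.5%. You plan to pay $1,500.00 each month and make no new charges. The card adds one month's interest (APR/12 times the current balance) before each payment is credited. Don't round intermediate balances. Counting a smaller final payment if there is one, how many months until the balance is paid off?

Monthly rate r = 15.5%/12 = 1.29167% = 0.0129167.
Recurrence: B ← B·(1+r) − $1,500.00.
Month 1: interest $230.11; balance after payment $16,545.11.
Month 2: interest $213.71; balance after payment $15,258.82.
Closed form: n = −ln(1 − rB₀/P)/ln(1+r) = −ln(0.84659)/ln(1.01292) ≈ 12.976, so the balance reaches zero during payment 13.

13 months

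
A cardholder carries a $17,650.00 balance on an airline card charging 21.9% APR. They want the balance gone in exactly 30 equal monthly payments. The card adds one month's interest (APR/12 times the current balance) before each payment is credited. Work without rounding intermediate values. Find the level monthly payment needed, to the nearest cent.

Monthly rate r = 21.9%/12 = 1.825% = 0.01825.
Level-payment amortization: P = B₀·r / (1 − (1+r)^(−n)) = 17650.00·0.01825 / (1 − 1.01825^(−30)).
Denominator 1 − (1+r)^(−30) = 0.418744016.
P = 322.112 / 0.418744016 ≈ 769.23.

$769.23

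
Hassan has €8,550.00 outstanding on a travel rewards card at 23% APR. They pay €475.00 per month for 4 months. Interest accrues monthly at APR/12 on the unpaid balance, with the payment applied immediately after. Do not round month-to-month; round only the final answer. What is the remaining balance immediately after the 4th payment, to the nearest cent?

Monthly rate r = 23%/12 = 1.91667% = 0.0191667.
Each month: B ← B·(1+r) − €475.00.
Month 1: interest €163.88; balance after payment €8,238.88.
Month 2: interest €157.91; balance after payment €7,921.79.
Month 3: interest €151.83; balance after payment €7,598.62.
Month 4: interest €145.64; balance after payment €7,269.26.

€7,269.26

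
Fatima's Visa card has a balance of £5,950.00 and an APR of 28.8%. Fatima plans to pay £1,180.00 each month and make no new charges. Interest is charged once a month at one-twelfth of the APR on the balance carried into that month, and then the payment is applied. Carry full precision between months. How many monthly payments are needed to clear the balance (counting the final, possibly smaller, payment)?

Monthly rate r = 28.8%/12 = 2.4% = 0.024.
Recurrence: B ← B·(1+r) − £1,180.00.
Month 1: interest £142.80; balance after payment £4,912.80.
Month 2: interest £117.91; balance after payment £3,850.71.
Month 3: interest £92.42; balance after payment £2,763.12.
Month 4: interest £66.31; balance after payment £1,649.44.
Month 5: interest £39.59; balance after payment £509.03.
Month 6: interest £12.22; balance after payment £0.00.

6 payments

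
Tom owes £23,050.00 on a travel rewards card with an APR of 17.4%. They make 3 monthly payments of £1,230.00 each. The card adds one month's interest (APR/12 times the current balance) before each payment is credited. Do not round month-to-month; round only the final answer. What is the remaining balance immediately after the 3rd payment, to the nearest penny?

£20,323.52

Monthly rate r = 17.4%/12 = 1.45% = 0.0145.
Each month: B ← B·(1+r) − £1,230.00.
Month 1: interest £334.22; balance after payment £22,154.22.
Month 2: interest £321.24; balance after payment £21,245.46.
Month 3: interest £308.06; balance after payment £20,323.52.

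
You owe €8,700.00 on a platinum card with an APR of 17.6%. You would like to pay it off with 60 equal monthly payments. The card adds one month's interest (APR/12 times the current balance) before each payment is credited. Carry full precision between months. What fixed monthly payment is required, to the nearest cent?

Monthly rate r = 17.6%/12 = 1.46667% = 0.0146667.
Level-payment amortization: P = B₀·r / (1 − (1+r)^(−n)) = 8700.00·0.0146667 / (1 − 1.01467^(−60)).
Denominator 1 − (1+r)^(−60) = 0.582557755.
P = 127.6 / 0.582557755 ≈ 219.03.

€219.03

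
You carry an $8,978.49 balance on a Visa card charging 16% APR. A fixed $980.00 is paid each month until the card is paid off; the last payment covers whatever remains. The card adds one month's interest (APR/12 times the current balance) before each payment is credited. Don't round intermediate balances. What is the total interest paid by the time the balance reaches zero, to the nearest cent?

$662.17

Monthly rate r = 16%/12 = 1.33333% = 0.0133333.
Payoff takes n = ⌈−ln(1 − rB₀/P)/ln(1+r)⌉ = ⌈9.837⌉ = 10 payments; the last is $820.66.
Total paid = 9·$980.00 + $820.66 = $9,640.66.
Total interest = total paid − principal = $9,640.66 − $8,978.49 = $662.17.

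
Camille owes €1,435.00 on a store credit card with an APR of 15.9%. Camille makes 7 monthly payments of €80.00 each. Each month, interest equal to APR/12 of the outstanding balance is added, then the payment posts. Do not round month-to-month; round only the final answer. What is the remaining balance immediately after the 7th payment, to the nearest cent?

€990.75

Monthly rate r = 15.9%/12 = 1.325% = 0.01325.
Each month: B ← B·(1+r) − €80.00.
Month 1: interest €19.01; balance after payment €1,374.01.
Month 2: interest €18.21; balance after payment €1,312.22.
Month 3: interest €17.39; balance after payment €1,249.61.
Month 4: interest €16.56; balance after payment €1,186.16.
Month 5: interest €15.72; balance after payment €1,121.88.
Month 6: interest €14.86; balance after payment €1,056.75.
Month 7: interest €14.00; balance after payment €990.75.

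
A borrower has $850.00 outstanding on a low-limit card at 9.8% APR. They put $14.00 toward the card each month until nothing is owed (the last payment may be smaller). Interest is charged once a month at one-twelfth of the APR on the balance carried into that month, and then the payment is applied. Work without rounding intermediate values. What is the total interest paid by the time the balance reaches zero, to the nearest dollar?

$329

Monthly rate r = 9.8%/12 = 0.816667% = 0.00816667.
Payoff takes n = ⌈−ln(1 − rB₀/P)/ln(1+r)⌉ = ⌈84.201⌉ = 85 payments; the last is $2.82.
Total paid = 84·$14.00 + $2.82 = $1,178.82.
Total interest = total paid − principal = $1,178.82 − $850.00 = $328.82.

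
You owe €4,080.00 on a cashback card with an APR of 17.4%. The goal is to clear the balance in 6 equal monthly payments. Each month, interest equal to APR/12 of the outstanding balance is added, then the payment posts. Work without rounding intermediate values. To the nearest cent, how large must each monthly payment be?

Monthly rate r = 17.4%/12 = 1.45% = 0.0145.
Level-payment amortization: P = B₀·r / (1 − (1+r)^(−n)) = 4080.00·0.0145 / (1 − 1.0145^(−6)).
Denominator 1 − (1+r)^(−6) = 0.0827500605.
P = 59.16 / 0.0827500605 ≈ 714.92.

€714.92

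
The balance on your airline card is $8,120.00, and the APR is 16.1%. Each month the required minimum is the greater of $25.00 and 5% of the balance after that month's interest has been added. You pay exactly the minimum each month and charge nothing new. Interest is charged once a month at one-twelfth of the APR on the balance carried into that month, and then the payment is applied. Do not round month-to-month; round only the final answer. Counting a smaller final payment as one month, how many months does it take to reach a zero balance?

Monthly rate r = 16.1%/12 = 1.34167% = 0.0134167.
While 5% of the post-interest balance exceeds $25.00, each month B ← (B·(1+r))·(1 − 0.05), i.e. B shrinks by the factor (1+r)·0.95 = 0.96275.
This holds for months 1–74. Entering month 75 the balance is $489.12; 5% of the post-interest balance is now below $25.00, so the flat $25.00 minimum applies from here.
From month 75 a fixed $25.00 at rate r clears $489.12 in 23 more payments. Total: 74 + 23 = 97 months.

97 months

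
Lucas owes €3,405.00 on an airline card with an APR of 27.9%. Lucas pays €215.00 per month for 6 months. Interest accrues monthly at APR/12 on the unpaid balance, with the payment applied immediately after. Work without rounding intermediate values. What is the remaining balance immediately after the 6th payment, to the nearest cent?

Monthly rate r = 27.9%/12 = 2.325% = 0.02325.
Each month: B ← B·(1+r) − €215.00.
Month 1: interest €79.17; balance after payment €3,269.17.
Month 2: interest €76.01; balance after payment €3,130.17.
Month 3: interest €72.78; balance after payment €2,987.95.
Month 4: interest €69.47; balance after payment €2,842.42.
Month 5: interest €66.09; balance after payment €2,693.51.
Month 6: interest €62.62; balance after payment €2,541.13.

€2,541.13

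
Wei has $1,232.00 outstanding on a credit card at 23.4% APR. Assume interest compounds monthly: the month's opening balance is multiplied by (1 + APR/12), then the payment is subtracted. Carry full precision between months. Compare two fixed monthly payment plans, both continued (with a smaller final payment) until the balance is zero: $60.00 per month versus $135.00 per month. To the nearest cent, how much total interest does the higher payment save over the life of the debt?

Monthly rate r = 23.4%/12 = 1.95% = 0.0195.
At $60.00/mo: n = ⌈−ln(1 − rB₀/P)/ln(1+r)⌉ = 27 payments (last $29.26); total interest = total paid − $1,232.00 = $357.26.
At $135.00/mo: 11 payments (last $20.00); total interest $138.00.
Interest saved = $357.26 − $138.00 = $219.26.

$219.26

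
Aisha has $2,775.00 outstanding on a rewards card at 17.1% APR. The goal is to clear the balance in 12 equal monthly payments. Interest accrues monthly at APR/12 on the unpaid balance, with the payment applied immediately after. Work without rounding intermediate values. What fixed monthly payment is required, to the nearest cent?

$253.22

Monthly rate r = 17.1%/12 = 1.425% = 0.01425.
Level-payment amortization: P = B₀·r / (1 − (1+r)^(−n)) = 2775.00·0.01425 / (1 − 1.01425^(−12)).
Denominator 1 − (1+r)^(−12) = 0.156160592.
P = 39.5438 / 0.156160592 ≈ 253.22.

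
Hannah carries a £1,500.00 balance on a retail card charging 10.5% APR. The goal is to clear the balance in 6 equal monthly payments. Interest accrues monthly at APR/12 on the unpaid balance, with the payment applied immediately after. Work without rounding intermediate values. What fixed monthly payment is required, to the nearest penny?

Monthly rate r = 10.5%/12 = 0.875% = 0.00875.
Level-payment amortization: P = B₀·r / (1 − (1+r)^(−n)) = 1500.00·0.00875 / (1 − 1.00875^(−6)).
Denominator 1 − (1+r)^(−6) = 0.0509289773.
P = 13.125 / 0.0509289773 ≈ 257.71.

£257.71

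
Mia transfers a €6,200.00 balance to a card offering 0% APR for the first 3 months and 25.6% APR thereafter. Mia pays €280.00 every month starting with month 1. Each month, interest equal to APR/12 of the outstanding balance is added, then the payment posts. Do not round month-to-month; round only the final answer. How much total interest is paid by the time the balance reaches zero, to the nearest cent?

€1,602.78

Promo months 1–3 at r₀ = 0%/12 = 0; months 4+ at r₁ = 25.6%/12 = 0.0213333.
After month 3 (no interest yet): B = €6,200.00 − 3·€280.00 = €5,360.00.
Then at r₁ with €280.00/mo: n₂ = −ln(1 − r₁·B/P)/ln(1+r₁) ≈ 24.87 → 25 more payments.
Total paid = 27·€280.00 + €242.78 = €7,802.78; interest = €7,802.78 − €6,200.00 = €1,602.78.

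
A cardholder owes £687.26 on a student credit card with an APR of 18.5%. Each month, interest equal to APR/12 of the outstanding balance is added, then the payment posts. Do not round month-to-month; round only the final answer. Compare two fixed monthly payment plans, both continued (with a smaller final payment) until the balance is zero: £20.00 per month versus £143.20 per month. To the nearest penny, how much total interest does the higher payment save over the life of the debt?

£266.86

Monthly rate r = 18.5%/12 = 1.54167% = 0.0154167.
At £20.00/mo: n = ⌈−ln(1 − rB₀/P)/ln(1+r)⌉ = 50 payments (last £6.39); total interest = total paid − £687.26 = £299.13.
At £143.20/mo: 6 payments (last £3.53); total interest £32.27.
Interest saved = £299.13 − £32.27 = £266.86.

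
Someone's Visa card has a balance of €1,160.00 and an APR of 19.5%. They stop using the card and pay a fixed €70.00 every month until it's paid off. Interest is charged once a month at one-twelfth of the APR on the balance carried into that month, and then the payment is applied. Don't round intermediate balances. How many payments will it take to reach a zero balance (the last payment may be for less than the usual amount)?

20 payments

Monthly rate r = 19.5%/12 = 1.625% = 0.01625.
Recurrence: B ← B·(1+r) − €70.00.
Month 1: interest €18.85; balance after payment €1,108.85.
Month 2: interest €18.02; balance after payment €1,056.87.
Closed form: n = −ln(1 − rB₀/P)/ln(1+r) = −ln(0.73071)/ln(1.01625) ≈ 19.463, so the balance reaches zero during payment 20.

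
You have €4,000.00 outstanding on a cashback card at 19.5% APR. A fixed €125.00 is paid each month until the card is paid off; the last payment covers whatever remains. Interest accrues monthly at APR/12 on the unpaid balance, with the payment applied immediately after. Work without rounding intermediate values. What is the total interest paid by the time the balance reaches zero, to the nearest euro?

Monthly rate r = 19.5%/12 = 1.625% = 0.01625.
Payoff takes n = ⌈−ln(1 − rB₀/P)/ln(1+r)⌉ = ⌈45.533⌉ = 46 payments; the last is €66.92.
Total paid = 45·€125.00 + €66.92 = €5,691.92.
Total interest = total paid − principal = €5,691.92 − €4,000.00 = €1,691.92.

€1,692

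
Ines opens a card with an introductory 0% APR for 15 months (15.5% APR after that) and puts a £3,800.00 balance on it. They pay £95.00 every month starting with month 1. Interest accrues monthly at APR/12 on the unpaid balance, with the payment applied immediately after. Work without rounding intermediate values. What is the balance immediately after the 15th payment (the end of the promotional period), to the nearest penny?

£2,375.00

Promo months 1–15 at r₀ = 0%/12 = 0; months 16+ at r₁ = 15.5%/12 = 0.0129167.
After month 15 (no interest yet): B = £3,800.00 − 15·£95.00 = £2,375.00.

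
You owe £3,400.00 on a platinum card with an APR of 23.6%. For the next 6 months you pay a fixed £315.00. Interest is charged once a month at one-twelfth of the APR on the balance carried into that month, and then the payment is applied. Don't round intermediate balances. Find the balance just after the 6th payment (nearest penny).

Monthly rate r = 23.6%/12 = 1.96667% = 0.0196667.
Each month: B ← B·(1+r) − £315.00.
Month 1: interest £66.87; balance after payment £3,151.87.
Month 2: interest £61.99; balance after payment £2,898.85.
Month 3: interest £57.01; balance after payment £2,640.86.
Month 4: interest £51.94; balance after payment £2,377.80.
Month 5: interest £46.76; balance after payment £2,109.56.
Month 6: interest £41.49; balance after payment £1,836.05.

£1,836.05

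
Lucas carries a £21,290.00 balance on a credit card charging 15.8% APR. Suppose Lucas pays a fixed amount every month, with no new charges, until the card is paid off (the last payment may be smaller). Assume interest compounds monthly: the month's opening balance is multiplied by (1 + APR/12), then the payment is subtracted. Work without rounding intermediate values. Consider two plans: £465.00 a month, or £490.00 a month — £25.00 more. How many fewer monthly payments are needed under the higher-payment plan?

Monthly rate r = 15.8%/12 = 1.31667% = 0.0131667.
At £465.00/mo: n = ⌈−ln(1 − rB₀/P)/ln(1+r)⌉ = 71 payments (last £276.31); total interest = total paid − £21,290.00 = £11,536.31.
At £490.00/mo: 65 payments (last £436.63); total interest £10,506.63.
Payments saved = 71 − 65 = 6.

6 fewer payments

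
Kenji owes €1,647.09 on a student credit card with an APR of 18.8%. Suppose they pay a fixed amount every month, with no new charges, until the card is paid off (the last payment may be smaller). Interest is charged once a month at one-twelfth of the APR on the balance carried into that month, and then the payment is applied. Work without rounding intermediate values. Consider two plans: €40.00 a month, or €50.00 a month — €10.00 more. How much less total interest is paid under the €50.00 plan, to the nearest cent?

€330.98

Monthly rate r = 18.8%/12 = 1.56667% = 0.0156667.
At €40.00/mo: n = ⌈−ln(1 − rB₀/P)/ln(1+r)⌉ = 67 payments (last €25.71); total interest = total paid − €1,647.09 = €1,018.62.
At €50.00/mo: 47 payments (last €34.73); total interest €687.64.
Interest saved = €1,018.62 − €687.64 = €330.98.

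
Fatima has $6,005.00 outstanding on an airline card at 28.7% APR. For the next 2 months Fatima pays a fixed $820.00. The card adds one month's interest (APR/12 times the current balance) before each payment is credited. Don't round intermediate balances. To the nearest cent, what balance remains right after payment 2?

Monthly rate r = 28.7%/12 = 2.39167% = 0.0239167.
Each month: B ← B·(1+r) − $820.00.
Month 1: interest $143.62; balance after payment $5,328.62.
Month 2: interest $127.44; balance after payment $4,636.06.

$4,636.06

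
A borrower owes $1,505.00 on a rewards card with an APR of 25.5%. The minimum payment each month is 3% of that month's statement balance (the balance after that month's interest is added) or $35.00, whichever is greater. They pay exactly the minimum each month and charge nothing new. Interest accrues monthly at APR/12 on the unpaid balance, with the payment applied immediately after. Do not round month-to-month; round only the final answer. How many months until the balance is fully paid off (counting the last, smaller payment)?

Monthly rate r = 25.5%/12 = 2.125% = 0.02125.
While 3% of the post-interest balance exceeds $35.00, each month B ← (B·(1+r))·(1 − 0.03), i.e. B shrinks by the factor (1+r)·0.97 = 0.99061.
This holds for months 1–30. Entering month 31 the balance is $1,134.10; 3% of the post-interest balance is now below $35.00, so the flat $35.00 minimum applies from here.
From month 31 a fixed $35.00 at rate r clears $1,134.10 in 56 more payments. Total: 30 + 56 = 86 months.

86 months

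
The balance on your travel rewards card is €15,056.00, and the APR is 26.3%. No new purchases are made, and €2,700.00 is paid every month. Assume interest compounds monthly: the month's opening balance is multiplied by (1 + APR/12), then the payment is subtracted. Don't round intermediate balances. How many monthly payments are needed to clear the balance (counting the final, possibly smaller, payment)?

7 months

Monthly rate r = 26.3%/12 = 2.19167% = 0.0219167.
Recurrence: B ← B·(1+r) − €2,700.00.
Month 1: interest €329.98; balance after payment €12,685.98.
Month 2: interest €278.03; balance after payment €10,264.01.
Closed form: n = −ln(1 − rB₀/P)/ln(1+r) = −ln(0.87779)/ln(1.02192) ≈ 6.013, so the balance reaches zero during payment 7.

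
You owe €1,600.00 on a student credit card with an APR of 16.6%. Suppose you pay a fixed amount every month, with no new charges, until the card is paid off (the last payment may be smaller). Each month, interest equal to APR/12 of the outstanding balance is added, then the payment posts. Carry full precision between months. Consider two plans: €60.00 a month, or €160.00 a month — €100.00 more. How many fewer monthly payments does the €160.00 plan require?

23 fewer payments

Monthly rate r = 16.6%/12 = 1.38333% = 0.0138333.
At €60.00/mo: n = ⌈−ln(1 − rB₀/P)/ln(1+r)⌉ = 34 payments (last €30.25); total interest = total paid − €1,600.00 = €410.25.
At €160.00/mo: 11 payments (last €134.10); total interest €134.10.
Payments saved = 34 − 11 = 23.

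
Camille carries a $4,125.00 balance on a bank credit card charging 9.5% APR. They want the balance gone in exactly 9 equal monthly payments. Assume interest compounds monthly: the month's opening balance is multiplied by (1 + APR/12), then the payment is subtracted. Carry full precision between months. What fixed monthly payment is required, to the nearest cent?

Monthly rate r = 9.5%/12 = 0.791667% = 0.00791667.
Level-payment amortization: P = B₀·r / (1 − (1+r)^(−n)) = 4125.00·0.00791667 / (1 − 1.00792^(−9)).
Denominator 1 − (1+r)^(−9) = 0.0685096498.
P = 32.6562 / 0.0685096498 ≈ 476.67.

$476.67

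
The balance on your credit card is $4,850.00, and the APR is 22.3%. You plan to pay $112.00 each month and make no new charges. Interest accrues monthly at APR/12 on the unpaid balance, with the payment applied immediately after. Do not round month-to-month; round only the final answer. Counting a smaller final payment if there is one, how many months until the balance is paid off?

Monthly rate r = 22.3%/12 = 1.85833% = 0.0185833.
Recurrence: B ← B·(1+r) − $112.00.
Month 1: interest $90.13; balance after payment $4,828.13.
Month 2: interest $89.72; balance after payment $4,805.85.
Closed form: n = −ln(1 − rB₀/P)/ln(1+r) = −ln(0.19528)/ln(1.01858) ≈ 88.707, so the balance reaches zero during payment 89.

89 months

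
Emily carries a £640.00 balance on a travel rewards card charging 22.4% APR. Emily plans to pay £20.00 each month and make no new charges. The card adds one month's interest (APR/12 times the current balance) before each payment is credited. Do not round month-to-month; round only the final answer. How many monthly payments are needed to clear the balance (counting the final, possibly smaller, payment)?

50 months

Monthly rate r = 22.4%/12 = 1.86667% = 0.0186667.
Recurrence: B ← B·(1+r) − £20.00.
Month 1: interest £11.95; balance after payment £631.95.
Month 2: interest £11.80; balance after payment £623.74.
Closed form: n = −ln(1 − rB₀/P)/ln(1+r) = −ln(0.40267)/ln(1.01867) ≈ 49.184, so the balance reaches zero during payment 50.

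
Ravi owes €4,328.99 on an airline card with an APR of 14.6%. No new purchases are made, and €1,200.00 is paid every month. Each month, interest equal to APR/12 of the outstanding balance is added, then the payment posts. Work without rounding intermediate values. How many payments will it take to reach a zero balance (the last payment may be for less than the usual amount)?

4 payments

Monthly rate r = 14.6%/12 = 1.21667% = 0.0121667.
Recurrence: B ← B·(1+r) − €1,200.00.
Month 1: interest €52.67; balance after payment €3,181.66.
Month 2: interest €38.71; balance after payment €2,020.37.
Month 3: interest €24.58; balance after payment €844.95.
Month 4: interest €10.28; balance after payment €0.00.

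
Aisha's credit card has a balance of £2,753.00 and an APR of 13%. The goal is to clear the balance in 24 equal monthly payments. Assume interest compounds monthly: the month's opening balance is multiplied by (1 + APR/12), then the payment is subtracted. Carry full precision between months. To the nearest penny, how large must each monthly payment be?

£130.88

Monthly rate r = 13%/12 = 1.08333% = 0.0108333.
Level-payment amortization: P = B₀·r / (1 − (1+r)^(−n)) = 2753.00·0.0108333 / (1 − 1.01083^(−24)).
Denominator 1 − (1+r)^(−24) = 0.227869542.
P = 29.8242 / 0.227869542 ≈ 130.88.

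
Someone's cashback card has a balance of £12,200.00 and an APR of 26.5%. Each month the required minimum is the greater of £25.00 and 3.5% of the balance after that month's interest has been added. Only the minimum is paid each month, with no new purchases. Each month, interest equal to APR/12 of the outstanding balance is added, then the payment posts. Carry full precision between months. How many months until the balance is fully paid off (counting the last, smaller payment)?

252 months

Monthly rate r = 26.5%/12 = 2.20833% = 0.0220833.
While 3.5% of the post-interest balance exceeds £25.00, each month B ← (B·(1+r))·(1 − 0.035), i.e. B shrinks by the factor (1+r)·0.965 = 0.98631.
This holds for months 1–208. Entering month 209 the balance is £693.73; 3.5% of the post-interest balance is now below £25.00, so the flat £25.00 minimum applies from here.
From month 209 a fixed £25.00 at rate r clears £693.73 in 44 more payments. Total: 208 + 44 = 252 months.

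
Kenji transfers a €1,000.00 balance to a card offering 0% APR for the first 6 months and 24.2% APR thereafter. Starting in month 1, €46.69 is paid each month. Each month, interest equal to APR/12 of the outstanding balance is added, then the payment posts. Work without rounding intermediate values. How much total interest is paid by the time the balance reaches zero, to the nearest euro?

Promo months 1–6 at r₀ = 0%/12 = 0; months 7+ at r₁ = 24.2%/12 = 0.0201667.
After month 6 (no interest yet): B = €1,000.00 − 6·€46.69 = €719.86.
Then at r₁ with €46.69/mo: n₂ = −ln(1 − r₁·B/P)/ln(1+r₁) ≈ 18.65 → 19 more payments.
Total paid = 24·€46.69 + €30.55 = €1,151.11; interest = €1,151.11 − €1,000.00 = €151.11.

€151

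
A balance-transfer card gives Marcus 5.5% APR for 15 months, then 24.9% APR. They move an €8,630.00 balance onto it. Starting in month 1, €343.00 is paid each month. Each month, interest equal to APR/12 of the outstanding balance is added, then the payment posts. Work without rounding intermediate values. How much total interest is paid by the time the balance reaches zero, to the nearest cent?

Promo months 1–15 at r₀ = 5.5%/12 = 0.00458333; months 16+ at r₁ = 24.9%/12 = 0.02075.
After month 15: iterate B ← B·(1+r₀) − €343.00 for 15 months → €3,929.34.
Then at r₁ with €343.00/mo: n₂ = −ln(1 − r₁·B/P)/ln(1+r₁) ≈ 13.22 → 14 more payments.
Total paid = 28·€343.00 + €74.68 = €9,678.68; interest = €9,678.68 − €8,630.00 = €1,048.68.

€1,048.68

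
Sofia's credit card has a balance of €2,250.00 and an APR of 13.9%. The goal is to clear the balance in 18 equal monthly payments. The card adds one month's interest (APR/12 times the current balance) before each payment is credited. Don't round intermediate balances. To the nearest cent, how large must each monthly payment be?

Monthly rate r = 13.9%/12 = 1.15833% = 0.0115833.
Level-payment amortization: P = B₀·r / (1 − (1+r)^(−n)) = 2250.00·0.0115833 / (1 − 1.01158^(−18)).
Denominator 1 − (1+r)^(−18) = 0.187225587.
P = 26.0625 / 0.187225587 ≈ 139.20.

€139.20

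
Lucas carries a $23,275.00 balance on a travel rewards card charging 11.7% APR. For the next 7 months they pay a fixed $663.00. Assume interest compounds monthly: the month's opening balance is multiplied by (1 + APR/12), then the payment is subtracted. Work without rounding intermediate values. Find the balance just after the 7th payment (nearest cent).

$20,131.77

Monthly rate r = 11.7%/12 = 0.975% = 0.00975.
Each month: B ← B·(1+r) − $663.00.
Month 1: interest $226.93; balance after payment $22,838.93.
Month 2: interest $222.68; balance after payment $22,398.61.
Month 3: interest $218.39; balance after payment $21,954.00.
Month 4: interest $214.05; balance after payment $21,505.05.
Month 5: interest $209.67; balance after payment $21,051.72.
Month 6: interest $205.25; balance after payment $20,593.98.
Month 7: interest $200.79; balance after payment $20,131.77.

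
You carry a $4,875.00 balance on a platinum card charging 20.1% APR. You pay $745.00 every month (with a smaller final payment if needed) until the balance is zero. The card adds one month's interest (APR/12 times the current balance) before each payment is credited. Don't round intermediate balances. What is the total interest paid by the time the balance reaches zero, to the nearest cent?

Monthly rate r = 20.1%/12 = 1.675% = 0.01675.
Payoff takes n = ⌈−ln(1 − rB₀/P)/ln(1+r)⌉ = ⌈6.989⌉ = 7 payments; the last is $736.64.
Total paid = 6·$745.00 + $736.64 = $5,206.64.
Total interest = total paid − principal = $5,206.64 − $4,875.00 = $331.64.

$331.64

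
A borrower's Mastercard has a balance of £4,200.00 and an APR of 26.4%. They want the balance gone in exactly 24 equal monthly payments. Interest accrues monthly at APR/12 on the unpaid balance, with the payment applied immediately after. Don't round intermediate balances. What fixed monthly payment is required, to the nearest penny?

£227.12

Monthly rate r = 26.4%/12 = 2.2% = 0.022.
Level-payment amortization: P = B₀·r / (1 − (1+r)^(−n)) = 4200.00·0.022 / (1 − 1.022^(−24)).
Denominator 1 − (1+r)^(−24) = 0.406830925.
P = 92.4 / 0.406830925 ≈ 227.12.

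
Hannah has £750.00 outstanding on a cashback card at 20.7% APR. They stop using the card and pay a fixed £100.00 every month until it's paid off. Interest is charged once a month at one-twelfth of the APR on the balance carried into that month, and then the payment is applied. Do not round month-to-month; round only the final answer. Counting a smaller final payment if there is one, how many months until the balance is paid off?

9 payments

Monthly rate r = 20.7%/12 = 1.725% = 0.01725.
Recurrence: B ← B·(1+r) − £100.00.
Month 1: interest £12.94; balance after payment £662.94.
Month 2: interest £11.44; balance after payment £574.37.
Closed form: n = −ln(1 − rB₀/P)/ln(1+r) = −ln(0.87062)/ln(1.01725) ≈ 8.101, so the balance reaches zero during payment 9.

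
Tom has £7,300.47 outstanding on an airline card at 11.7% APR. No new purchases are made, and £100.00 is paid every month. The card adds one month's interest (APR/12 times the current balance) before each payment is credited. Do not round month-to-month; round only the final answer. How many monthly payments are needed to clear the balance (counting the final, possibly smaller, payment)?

129 months

Monthly rate r = 11.7%/12 = 0.975% = 0.00975.
Recurrence: B ← B·(1+r) − £100.00.
Month 1: interest £71.18; balance after payment £7,271.65.
Month 2: interest £70.90; balance after payment £7,242.55.
Closed form: n = −ln(1 − rB₀/P)/ln(1+r) = −ln(0.2882)/ln(1.00975) ≈ 128.220, so the balance reaches zero during payment 129.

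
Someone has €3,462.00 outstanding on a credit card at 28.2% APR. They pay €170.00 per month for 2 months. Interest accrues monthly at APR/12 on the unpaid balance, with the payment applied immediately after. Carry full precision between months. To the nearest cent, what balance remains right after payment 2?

€3,282.63

Monthly rate r = 28.2%/12 = 2.35% = 0.0235.
Each month: B ← B·(1+r) − €170.00.
Month 1: interest €81.36; balance after payment €3,373.36.
Month 2: interest €79.27; balance after payment €3,282.63.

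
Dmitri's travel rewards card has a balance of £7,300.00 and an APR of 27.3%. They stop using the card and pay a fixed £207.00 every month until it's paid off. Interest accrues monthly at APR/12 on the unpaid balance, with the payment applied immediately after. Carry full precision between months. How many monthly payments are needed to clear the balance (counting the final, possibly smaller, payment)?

Monthly rate r = 27.3%/12 = 2.275% = 0.02275.
Recurrence: B ← B·(1+r) − £207.00.
Month 1: interest £166.07; balance after payment £7,259.07.
Month 2: interest £165.14; balance after payment £7,217.22.
Closed form: n = −ln(1 − rB₀/P)/ln(1+r) = −ln(0.19771)/ln(1.02275) ≈ 72.059, so the balance reaches zero during payment 73.

73 months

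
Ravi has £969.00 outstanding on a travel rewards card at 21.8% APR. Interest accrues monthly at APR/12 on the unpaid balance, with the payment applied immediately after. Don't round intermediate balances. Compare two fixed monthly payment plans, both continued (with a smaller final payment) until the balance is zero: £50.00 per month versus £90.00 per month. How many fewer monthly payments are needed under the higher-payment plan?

12 fewer payments

Monthly rate r = 21.8%/12 = 1.81667% = 0.0181667.
At £50.00/mo: n = ⌈−ln(1 − rB₀/P)/ln(1+r)⌉ = 25 payments (last £5.28); total interest = total paid − £969.00 = £236.28.
At £90.00/mo: 13 payments (last £8.11); total interest £119.11.
Payments saved = 25 − 13 = 12.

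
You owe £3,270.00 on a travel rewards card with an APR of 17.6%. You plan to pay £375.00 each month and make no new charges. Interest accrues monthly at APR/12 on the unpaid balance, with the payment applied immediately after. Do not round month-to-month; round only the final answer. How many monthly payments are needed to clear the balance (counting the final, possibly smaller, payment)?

Monthly rate r = 17.6%/12 = 1.46667% = 0.0146667.
Recurrence: B ← B·(1+r) − £375.00.
Month 1: interest £47.96; balance after payment £2,942.96.
Month 2: interest £43.16; balance after payment £2,611.12.
Closed form: n = −ln(1 − rB₀/P)/ln(1+r) = −ln(0.87211)/ln(1.01467) ≈ 9.398, so the balance reaches zero during payment 10.

10 months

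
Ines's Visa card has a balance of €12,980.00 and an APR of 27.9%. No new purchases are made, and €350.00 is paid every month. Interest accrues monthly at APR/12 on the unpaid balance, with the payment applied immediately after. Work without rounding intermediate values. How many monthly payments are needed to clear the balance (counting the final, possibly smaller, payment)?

Monthly rate r = 27.9%/12 = 2.325% = 0.02325.
Recurrence: B ← B·(1+r) − €350.00.
Month 1: interest €301.79; balance after payment €12,931.78.
Month 2: interest €300.66; balance after payment €12,882.45.
Closed form: n = −ln(1 − rB₀/P)/ln(1+r) = −ln(0.13776)/ln(1.02325) ≈ 86.246, so the balance reaches zero during payment 87.

87 payments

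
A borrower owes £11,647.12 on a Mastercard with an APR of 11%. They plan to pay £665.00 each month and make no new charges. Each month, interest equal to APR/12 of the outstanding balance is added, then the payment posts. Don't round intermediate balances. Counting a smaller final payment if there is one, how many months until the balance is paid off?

20 months

Monthly rate r = 11%/12 = 0.916667% = 0.00916667.
Recurrence: B ← B·(1+r) − £665.00.
Month 1: interest £106.77; balance after payment £11,088.89.
Month 2: interest £101.65; balance after payment £10,525.53.
Closed form: n = −ln(1 − rB₀/P)/ln(1+r) = −ln(0.83945)/ln(1.00917) ≈ 19.179, so the balance reaches zero during payment 20.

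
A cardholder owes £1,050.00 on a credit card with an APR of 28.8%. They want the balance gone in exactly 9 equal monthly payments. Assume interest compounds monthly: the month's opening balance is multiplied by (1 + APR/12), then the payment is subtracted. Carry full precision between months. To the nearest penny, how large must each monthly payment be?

£131.11

Monthly rate r = 28.8%/12 = 2.4% = 0.024.
Level-payment amortization: P = B₀·r / (1 − (1+r)^(−n)) = 1050.00·0.024 / (1 − 1.024^(−9)).
Denominator 1 − (1+r)^(−9) = 0.192206433.
P = 25.2 / 0.192206433 ≈ 131.11.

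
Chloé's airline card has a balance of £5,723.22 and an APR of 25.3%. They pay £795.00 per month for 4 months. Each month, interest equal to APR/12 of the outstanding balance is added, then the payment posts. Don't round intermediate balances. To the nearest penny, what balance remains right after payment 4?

£2,939.37

Monthly rate r = 25.3%/12 = 2.10833% = 0.0210833.
Each month: B ← B·(1+r) − £795.00.
Month 1: interest £120.66; balance after payment £5,048.88.
Month 2: interest £106.45; balance after payment £4,360.33.
Month 3: interest £91.93; balance after payment £3,657.26.
Month 4: interest £77.11; balance after payment £2,939.37.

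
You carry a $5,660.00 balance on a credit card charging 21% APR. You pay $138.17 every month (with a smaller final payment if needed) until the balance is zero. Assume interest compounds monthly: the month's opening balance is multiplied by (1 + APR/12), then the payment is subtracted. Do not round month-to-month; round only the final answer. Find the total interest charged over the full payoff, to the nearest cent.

Monthly rate r = 21%/12 = 1.75% = 0.0175.
Payoff takes n = ⌈−ln(1 − rB₀/P)/ln(1+r)⌉ = ⌈72.735⌉ = 73 payments; the last is $101.77.
Total paid = 72·$138.17 + $101.77 = $10,050.01.
Total interest = total paid − principal = $10,050.01 − $5,660.00 = $4,390.01.

$4,390.01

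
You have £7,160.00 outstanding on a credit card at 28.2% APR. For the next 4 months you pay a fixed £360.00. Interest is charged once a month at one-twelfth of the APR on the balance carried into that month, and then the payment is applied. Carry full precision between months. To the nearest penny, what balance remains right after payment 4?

£6,365.58

Monthly rate r = 28.2%/12 = 2.35% = 0.0235.
Each month: B ← B·(1+r) − £360.00.
Month 1: interest £168.26; balance after payment £6,968.26.
Month 2: interest £163.75; balance after payment £6,772.01.
Month 3: interest £159.14; balance after payment £6,571.16.
Month 4: interest £154.42; balance after payment £6,365.58.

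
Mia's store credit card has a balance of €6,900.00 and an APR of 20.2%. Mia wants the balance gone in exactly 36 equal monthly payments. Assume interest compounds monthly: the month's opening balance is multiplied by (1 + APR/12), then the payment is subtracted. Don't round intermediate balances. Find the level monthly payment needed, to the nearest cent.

Monthly rate r = 20.2%/12 = 1.68333% = 0.0168333.
Level-payment amortization: P = B₀·r / (1 − (1+r)^(−n)) = 6900.00·0.0168333 / (1 − 1.01683^(−36)).
Denominator 1 − (1+r)^(−36) = 0.451712791.
P = 116.15 / 0.451712791 ≈ 257.13.

€257.13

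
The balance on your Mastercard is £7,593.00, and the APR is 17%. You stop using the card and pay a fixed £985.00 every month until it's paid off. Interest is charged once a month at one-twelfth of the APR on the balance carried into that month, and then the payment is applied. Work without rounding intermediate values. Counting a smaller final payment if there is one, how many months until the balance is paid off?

9 months

Monthly rate r = 17%/12 = 1.41667% = 0.0141667.
Recurrence: B ← B·(1+r) − £985.00.
Month 1: interest £107.57; balance after payment £6,715.57.
Month 2: interest £95.14; balance after payment £5,825.70.
Closed form: n = −ln(1 − rB₀/P)/ln(1+r) = −ln(0.89079)/ln(1.01417) ≈ 8.221, so the balance reaches zero during payment 9.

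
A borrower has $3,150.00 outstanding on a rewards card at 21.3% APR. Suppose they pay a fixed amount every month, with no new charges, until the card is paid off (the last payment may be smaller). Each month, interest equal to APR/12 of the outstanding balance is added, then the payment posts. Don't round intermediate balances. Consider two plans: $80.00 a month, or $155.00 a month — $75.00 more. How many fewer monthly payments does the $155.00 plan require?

43 fewer payments

Monthly rate r = 21.3%/12 = 1.775% = 0.01775.
At $80.00/mo: n = ⌈−ln(1 − rB₀/P)/ln(1+r)⌉ = 69 payments (last $17.95); total interest = total paid − $3,150.00 = $2,307.95.
At $155.00/mo: 26 payments (last $66.97); total interest $791.97.
Payments saved = 69 − 26 = 43.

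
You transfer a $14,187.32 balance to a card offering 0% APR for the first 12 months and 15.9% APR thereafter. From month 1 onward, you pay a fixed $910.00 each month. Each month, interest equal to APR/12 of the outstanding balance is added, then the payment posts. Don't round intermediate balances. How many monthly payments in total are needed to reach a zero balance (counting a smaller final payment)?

16 payments

Promo months 1–12 at r₀ = 0%/12 = 0; months 13+ at r₁ = 15.9%/12 = 0.01325.
After month 12 (no interest yet): B = $14,187.32 − 12·$910.00 = $3,267.32.
Then at r₁ with $910.00/mo: n₂ = −ln(1 − r₁·B/P)/ln(1+r₁) ≈ 3.70 → 4 more payments.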